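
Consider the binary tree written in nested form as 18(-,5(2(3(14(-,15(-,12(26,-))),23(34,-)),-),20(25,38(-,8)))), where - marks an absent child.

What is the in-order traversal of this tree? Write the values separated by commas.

In-order visits the left subtree, then the node, then the right subtree.
At 18: no left child.
Visit 18.
At 18: go right to 5.
  At 5: go left to 2.
    At 2: go left to 3.
      At 3: go left to 14.
        At 14: no left child.
        Visit 14.
        At 14: go right to 15.
          At 15: no left child.
          Visit 15.
          At 15: go right to 12.
            At 12: go left to 26.
              26 is a leaf — visit 26.
            Visit 12.
            At 12: no right child.
      Visit 3.
      At 3: go right to 23.
        At 23: go left to 34.
          34 is a leaf — visit 34.
        Visit 23.
        At 23: no right child.
    Visit 2.
    At 2: no right child.
  Visit 5.
  At 5: go right to 20.
    At 20: go left to 25.
      25 is a leaf — visit 25.
    Visit 20.
    At 20: go right to 38.
      At 38: no left child.
      Visit 38.
      At 38: go right to 8.
        8 is a leaf — visit 8.

18, 14, 15, 26, 12, 3, 34, 23, 2, 5, 25, 20, 38, 8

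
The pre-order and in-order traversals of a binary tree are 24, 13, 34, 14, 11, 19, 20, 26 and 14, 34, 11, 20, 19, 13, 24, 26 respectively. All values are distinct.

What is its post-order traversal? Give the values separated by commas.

The first element of pre-order is the root; it splits in-order into left and right subtrees.
Root 24: left subtree has 6 nodes {14, 34, 11, 20, 19, 13}, right has 1 {26}.
  Root 13: left subtree has 5 nodes {14, 34, 11, 20, 19}, right has 0 { }.
    Root 34: left subtree has 1 node {14}, right has 3 {11, 20, 19}.
      Root 11: left subtree has 0 nodes { }, right has 2 {20, 19}.
        Root 19: left subtree has 1 node {20}, right has 0 { }.

14, 20, 19, 11, 34, 13, 26, 24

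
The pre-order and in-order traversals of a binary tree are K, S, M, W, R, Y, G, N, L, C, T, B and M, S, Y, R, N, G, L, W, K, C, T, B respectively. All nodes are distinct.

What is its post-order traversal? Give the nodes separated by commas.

The first element of pre-order is the root; it splits in-order into left and right subtrees.
Root K: left subtree has 8 nodes {M, S, Y, R, N, G, L, W}, right has 3 {C, T, B}.
  Root S: left subtree has 1 node {M}, right has 6 {Y, R, N, G, L, W}.
    Root W: left subtree has 5 nodes {Y, R, N, G, L}, right has 0 { }.
      Root R: left subtree has 1 node {Y}, right has 3 {N, G, L}.
        Root G: left subtree has 1 node {N}, right has 1 {L}.
  Root C: left subtree has 0 nodes { }, right has 2 {T, B}.
    Root T: left subtree has 0 nodes { }, right has 1 {B}.

M, Y, N, L, G, R, W, S, B, T, C, K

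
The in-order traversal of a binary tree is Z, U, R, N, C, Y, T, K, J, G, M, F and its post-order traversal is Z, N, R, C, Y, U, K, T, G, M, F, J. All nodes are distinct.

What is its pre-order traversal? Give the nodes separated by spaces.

The last element of post-order is the root; it splits in-order into left and right subtrees.
Root J: left subtree has 8 nodes {Z, U, R, N, C, Y, T, K}, right has 3 {G, M, F}.
  Root T: left subtree has 6 nodes {Z, U, R, N, C, Y}, right has 1 {K}.
    Root U: left subtree has 1 node {Z}, right has 4 {R, N, C, Y}.
      Root Y: left subtree has 3 nodes {R, N, C}, right has 0 { }.
        Root C: left subtree has 2 nodes {R, N}, right has 0 { }.
          Root R: left subtree has 0 nodes { }, right has 1 {N}.
  Root F: left subtree has 2 nodes {G, M}, right has 0 { }.
    Root M: left subtree has 1 node {G}, right has 0 { }.

J T U Z Y C R N K F M G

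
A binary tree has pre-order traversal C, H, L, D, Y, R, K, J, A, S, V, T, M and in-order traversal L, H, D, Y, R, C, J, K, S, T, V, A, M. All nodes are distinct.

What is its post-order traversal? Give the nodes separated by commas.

L, R, Y, D, H, J, T, V, S, M, A, K, C

The first element of pre-order is the root; it splits in-order into left and right subtrees.
Root C: left subtree has 5 nodes {L, H, D, Y, R}, right has 7 {J, K, S, T, V, A, M}.
  Root H: left subtree has 1 node {L}, right has 3 {D, Y, R}.
    Root D: left subtree has 0 nodes { }, right has 2 {Y, R}.
      Root Y: left subtree has 0 nodes { }, right has 1 {R}.
  Root K: left subtree has 1 node {J}, right has 5 {S, T, V, A, M}.
    Root A: left subtree has 3 nodes {S, T, V}, right has 1 {M}.
      Root S: left subtree has 0 nodes { }, right has 2 {T, V}.
        Root V: left subtree has 1 node {T}, right has 0 { }.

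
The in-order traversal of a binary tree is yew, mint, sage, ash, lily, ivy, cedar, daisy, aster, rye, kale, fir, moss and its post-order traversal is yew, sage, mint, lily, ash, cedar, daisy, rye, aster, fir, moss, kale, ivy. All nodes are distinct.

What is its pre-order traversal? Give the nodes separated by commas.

ivy, ash, mint, yew, sage, lily, kale, aster, daisy, cedar, rye, moss, fir

The last element of post-order is the root; it splits in-order into left and right subtrees.
Root ivy: left subtree has 5 nodes {yew, mint, sage, ash, lily}, right has 7 {cedar, daisy, aster, rye, kale, fir, moss}.
  Root ash: left subtree has 3 nodes {yew, mint, sage}, right has 1 {lily}.
    Root mint: left subtree has 1 node {yew}, right has 1 {sage}.
  Root kale: left subtree has 4 nodes {cedar, daisy, aster, rye}, right has 2 {fir, moss}.
    Root aster: left subtree has 2 nodes {cedar, daisy}, right has 1 {rye}.
      Root daisy: left subtree has 1 node {cedar}, right has 0 { }.
    Root moss: left subtree has 1 node {fir}, right has 0 { }.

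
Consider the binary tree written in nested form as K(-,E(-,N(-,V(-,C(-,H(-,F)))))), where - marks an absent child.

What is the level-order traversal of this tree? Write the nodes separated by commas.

Level-order visits nodes level by level from the root, left to right within each level.
Level 0: K
Level 1: E
Level 2: N
Level 3: V
Level 4: C
Level 5: H
Level 6: F

K, E, N, V, C, H, F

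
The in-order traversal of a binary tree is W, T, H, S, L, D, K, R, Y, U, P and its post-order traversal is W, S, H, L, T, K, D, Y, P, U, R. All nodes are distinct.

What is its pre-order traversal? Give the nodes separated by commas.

R, D, T, W, L, H, S, K, U, Y, P

The last element of post-order is the root; it splits in-order into left and right subtrees.
Root R: left subtree has 7 nodes {W, T, H, S, L, D, K}, right has 3 {Y, U, P}.
  Root D: left subtree has 5 nodes {W, T, H, S, L}, right has 1 {K}.
    Root T: left subtree has 1 node {W}, right has 3 {H, S, L}.
      Root L: left subtree has 2 nodes {H, S}, right has 0 { }.
        Root H: left subtree has 0 nodes { }, right has 1 {S}.
  Root U: left subtree has 1 node {Y}, right has 1 {P}.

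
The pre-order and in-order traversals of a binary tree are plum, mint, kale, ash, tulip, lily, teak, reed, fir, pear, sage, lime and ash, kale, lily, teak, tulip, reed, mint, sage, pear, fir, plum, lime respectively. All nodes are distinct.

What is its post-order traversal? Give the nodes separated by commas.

The first element of pre-order is the root; it splits in-order into left and right subtrees.
Root plum: left subtree has 10 nodes {ash, kale, lily, teak, tulip, reed, mint, sage, pear, fir}, right has 1 {lime}.
  Root mint: left subtree has 6 nodes {ash, kale, lily, teak, tulip, reed}, right has 3 {sage, pear, fir}.
    Root kale: left subtree has 1 node {ash}, right has 4 {lily, teak, tulip, reed}.
      Root tulip: left subtree has 2 nodes {lily, teak}, right has 1 {reed}.
        Root lily: left subtree has 0 nodes { }, right has 1 {teak}.
    Root fir: left subtree has 2 nodes {sage, pear}, right has 0 { }.
      Root pear: left subtree has 1 node {sage}, right has 0 { }.

ash, teak, lily, reed, tulip, kale, sage, pear, fir, mint, lime, plum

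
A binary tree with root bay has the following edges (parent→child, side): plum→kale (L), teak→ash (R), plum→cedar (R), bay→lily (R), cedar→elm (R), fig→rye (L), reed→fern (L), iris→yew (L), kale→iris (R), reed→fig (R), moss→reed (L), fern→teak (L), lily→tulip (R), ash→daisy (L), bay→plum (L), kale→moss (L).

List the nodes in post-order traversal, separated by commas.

daisy, ash, teak, fern, rye, fig, reed, moss, yew, iris, kale, elm, cedar, plum, tulip, lily, bay

Post-order visits the left subtree, then the right subtree, then the node.
At bay: go left to plum.
  At plum: go left to kale.
    At kale: go left to moss.
      At moss: go left to reed.
        At reed: go left to fern.
          At fern: go left to teak.
            At teak: no left child.
            At teak: go right to ash.
              At ash: go left to daisy.
                daisy is a leaf — visit daisy.
              At ash: no right child.
              Visit ash.
            Visit teak.
          At fern: no right child.
          Visit fern.
        At reed: go right to fig.
          At fig: go left to rye.
            rye is a leaf — visit rye.
          At fig: no right child.
          Visit fig.
        Visit reed.
      At moss: no right child.
      Visit moss.
    At kale: go right to iris.
      At iris: go left to yew.
        yew is a leaf — visit yew.
      At iris: no right child.
      Visit iris.
    Visit kale.
  At plum: go right to cedar.
    At cedar: no left child.
    At cedar: go right to elm.
      elm is a leaf — visit elm.
    Visit cedar.
  Visit plum.
At bay: go right to lily.
  At lily: no left child.
  At lily: go right to tulip.
    tulip is a leaf — visit tulip.
  Visit lily.
Visit bay.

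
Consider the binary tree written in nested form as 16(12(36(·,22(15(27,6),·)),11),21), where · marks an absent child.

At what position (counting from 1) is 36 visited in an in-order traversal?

In-order visits the left subtree, then the node, then the right subtree.
At 16: go left to 12.
  At 12: go left to 36.
    At 36: no left child.
    Visit 36.
    At 36: go right to 22.
      At 22: go left to 15.
        At 15: go left to 27.
          27 is a leaf — visit 27.
        Visit 15.
        At 15: go right to 6.
          6 is a leaf — visit 6.
      Visit 22.
      At 22: no right child.
  Visit 12.
  At 12: go right to 11.
    11 is a leaf — visit 11.
Visit 16.
At 16: go right to 21.
  21 is a leaf — visit 21.
Full in-order sequence: 36, 27, 15, 6, 22, 12, 11, 16, 21.

1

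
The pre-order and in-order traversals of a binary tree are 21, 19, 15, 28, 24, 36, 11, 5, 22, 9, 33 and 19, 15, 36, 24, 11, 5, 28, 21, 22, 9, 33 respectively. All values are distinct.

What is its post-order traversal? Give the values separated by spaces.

The first element of pre-order is the root; it splits in-order into left and right subtrees.
Root 21: left subtree has 7 nodes {19, 15, 36, 24, 11, 5, 28}, right has 3 {22, 9, 33}.
  Root 19: left subtree has 0 nodes { }, right has 6 {15, 36, 24, 11, 5, 28}.
    Root 15: left subtree has 0 nodes { }, right has 5 {36, 24, 11, 5, 28}.
      Root 28: left subtree has 4 nodes {36, 24, 11, 5}, right has 0 { }.
        Root 24: left subtree has 1 node {36}, right has 2 {11, 5}.
          Root 11: left subtree has 0 nodes { }, right has 1 {5}.
  Root 22: left subtree has 0 nodes { }, right has 2 {9, 33}.
    Root 9: left subtree has 0 nodes { }, right has 1 {33}.

36 5 11 24 28 15 19 33 9 22 21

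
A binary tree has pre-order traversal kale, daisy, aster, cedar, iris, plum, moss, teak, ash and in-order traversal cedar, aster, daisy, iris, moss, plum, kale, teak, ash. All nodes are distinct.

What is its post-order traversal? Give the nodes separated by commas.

cedar, aster, moss, plum, iris, daisy, ash, teak, kale

The first element of pre-order is the root; it splits in-order into left and right subtrees.
Root kale: left subtree has 6 nodes {cedar, aster, daisy, iris, moss, plum}, right has 2 {teak, ash}.
  Root daisy: left subtree has 2 nodes {cedar, aster}, right has 3 {iris, moss, plum}.
    Root aster: left subtree has 1 node {cedar}, right has 0 { }.
    Root iris: left subtree has 0 nodes { }, right has 2 {moss, plum}.
      Root plum: left subtree has 1 node {moss}, right has 0 { }.
  Root teak: left subtree has 0 nodes { }, right has 1 {ash}.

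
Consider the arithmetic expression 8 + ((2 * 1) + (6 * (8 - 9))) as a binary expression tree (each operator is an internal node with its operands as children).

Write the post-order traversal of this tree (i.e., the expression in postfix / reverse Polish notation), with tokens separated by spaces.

8 2 1 * 6 8 9 - * + +

Post-order on an expression tree gives postfix notation: for each operator, emit left operand, right operand, then the operator.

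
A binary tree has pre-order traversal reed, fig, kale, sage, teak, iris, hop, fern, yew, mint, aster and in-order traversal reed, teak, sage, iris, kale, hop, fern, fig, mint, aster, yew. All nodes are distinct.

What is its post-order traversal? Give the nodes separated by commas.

The first element of pre-order is the root; it splits in-order into left and right subtrees.
Root reed: left subtree has 0 nodes { }, right has 10 {teak, sage, iris, kale, hop, fern, fig, mint, aster, yew}.
  Root fig: left subtree has 6 nodes {teak, sage, iris, kale, hop, fern}, right has 3 {mint, aster, yew}.
    Root kale: left subtree has 3 nodes {teak, sage, iris}, right has 2 {hop, fern}.
      Root sage: left subtree has 1 node {teak}, right has 1 {iris}.
      Root hop: left subtree has 0 nodes { }, right has 1 {fern}.
    Root yew: left subtree has 2 nodes {mint, aster}, right has 0 { }.
      Root mint: left subtree has 0 nodes { }, right has 1 {aster}.

teak, iris, sage, fern, hop, kale, aster, mint, yew, fig, reed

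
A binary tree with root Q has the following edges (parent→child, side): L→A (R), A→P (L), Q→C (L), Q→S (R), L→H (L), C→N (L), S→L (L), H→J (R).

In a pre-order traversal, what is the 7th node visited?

J

Pre-order visits the node, then its left subtree, then its right subtree.
Visit Q.
At Q: go left to C.
  Visit C.
  At C: go left to N.
    N is a leaf — visit N.
  At C: no right child.
At Q: go right to S.
  Visit S.
  At S: go left to L.
    Visit L.
    At L: go left to H.
      Visit H.
      At H: no left child.
      At H: go right to J.
        J is a leaf — visit J.
    At L: go right to A.
      Visit A.
      At A: go left to P.
        P is a leaf — visit P.
      At A: no right child.
  At S: no right child.
Full pre-order sequence: Q, C, N, S, L, H, J, A, P.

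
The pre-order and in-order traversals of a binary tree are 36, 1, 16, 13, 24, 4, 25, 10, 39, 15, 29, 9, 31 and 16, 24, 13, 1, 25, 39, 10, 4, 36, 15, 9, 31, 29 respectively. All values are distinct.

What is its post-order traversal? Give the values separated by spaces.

The first element of pre-order is the root; it splits in-order into left and right subtrees.
Root 36: left subtree has 8 nodes {16, 24, 13, 1, 25, 39, 10, 4}, right has 4 {15, 9, 31, 29}.
  Root 1: left subtree has 3 nodes {16, 24, 13}, right has 4 {25, 39, 10, 4}.
    Root 16: left subtree has 0 nodes { }, right has 2 {24, 13}.
      Root 13: left subtree has 1 node {24}, right has 0 { }.
    Root 4: left subtree has 3 nodes {25, 39, 10}, right has 0 { }.
      Root 25: left subtree has 0 nodes { }, right has 2 {39, 10}.
        Root 10: left subtree has 1 node {39}, right has 0 { }.
  Root 15: left subtree has 0 nodes { }, right has 3 {9, 31, 29}.
    Root 29: left subtree has 2 nodes {9, 31}, right has 0 { }.
      Root 9: left subtree has 0 nodes { }, right has 1 {31}.

24 13 16 39 10 25 4 1 31 9 29 15 36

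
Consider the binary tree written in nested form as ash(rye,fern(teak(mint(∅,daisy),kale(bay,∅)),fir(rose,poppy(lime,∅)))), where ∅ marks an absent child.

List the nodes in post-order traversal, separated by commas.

rye, daisy, mint, bay, kale, teak, rose, lime, poppy, fir, fern, ash

Post-order visits the left subtree, then the right subtree, then the node.
At ash: go left to rye.
  rye is a leaf — visit rye.
At ash: go right to fern.
  At fern: go left to teak.
    At teak: go left to mint.
      At mint: no left child.
      At mint: go right to daisy.
        daisy is a leaf — visit daisy.
      Visit mint.
    At teak: go right to kale.
      At kale: go left to bay.
        bay is a leaf — visit bay.
      At kale: no right child.
      Visit kale.
    Visit teak.
  At fern: go right to fir.
    At fir: go left to rose.
      rose is a leaf — visit rose.
    At fir: go right to poppy.
      At poppy: go left to lime.
        lime is a leaf — visit lime.
      At poppy: no right child.
      Visit poppy.
    Visit fir.
  Visit fern.
Visit ash.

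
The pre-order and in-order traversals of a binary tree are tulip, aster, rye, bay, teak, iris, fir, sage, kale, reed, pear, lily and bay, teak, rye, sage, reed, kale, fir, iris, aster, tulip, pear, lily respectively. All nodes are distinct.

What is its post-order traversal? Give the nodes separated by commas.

teak, bay, reed, kale, sage, fir, iris, rye, aster, lily, pear, tulip

The first element of pre-order is the root; it splits in-order into left and right subtrees.
Root tulip: left subtree has 9 nodes {bay, teak, rye, sage, reed, kale, fir, iris, aster}, right has 2 {pear, lily}.
  Root aster: left subtree has 8 nodes {bay, teak, rye, sage, reed, kale, fir, iris}, right has 0 { }.
    Root rye: left subtree has 2 nodes {bay, teak}, right has 5 {sage, reed, kale, fir, iris}.
      Root bay: left subtree has 0 nodes { }, right has 1 {teak}.
      Root iris: left subtree has 4 nodes {sage, reed, kale, fir}, right has 0 { }.
        Root fir: left subtree has 3 nodes {sage, reed, kale}, right has 0 { }.
          Root sage: left subtree has 0 nodes { }, right has 2 {reed, kale}.
            Root kale: left subtree has 1 node {reed}, right has 0 { }.
  Root pear: left subtree has 0 nodes { }, right has 1 {lily}.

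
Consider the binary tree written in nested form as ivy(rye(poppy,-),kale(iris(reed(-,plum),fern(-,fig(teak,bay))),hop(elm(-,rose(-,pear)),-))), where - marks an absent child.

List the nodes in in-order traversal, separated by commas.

In-order visits the left subtree, then the node, then the right subtree.
At ivy: go left to rye.
  At rye: go left to poppy.
    poppy is a leaf — visit poppy.
  Visit rye.
  At rye: no right child.
Visit ivy.
At ivy: go right to kale.
  At kale: go left to iris.
    At iris: go left to reed.
      At reed: no left child.
      Visit reed.
      At reed: go right to plum.
        plum is a leaf — visit plum.
    Visit iris.
    At iris: go right to fern.
      At fern: no left child.
      Visit fern.
      At fern: go right to fig.
        At fig: go left to teak.
          teak is a leaf — visit teak.
        Visit fig.
        At fig: go right to bay.
          bay is a leaf — visit bay.
  Visit kale.
  At kale: go right to hop.
    At hop: go left to elm.
      At elm: no left child.
      Visit elm.
      At elm: go right to rose.
        At rose: no left child.
        Visit rose.
        At rose: go right to pear.
          pear is a leaf — visit pear.
    Visit hop.
    At hop: no right child.

poppy, rye, ivy, reed, plum, iris, fern, teak, fig, bay, kale, elm, rose, pear, hop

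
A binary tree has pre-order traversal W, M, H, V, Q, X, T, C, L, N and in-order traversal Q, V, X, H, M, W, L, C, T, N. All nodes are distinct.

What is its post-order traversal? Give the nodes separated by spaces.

The first element of pre-order is the root; it splits in-order into left and right subtrees.
Root W: left subtree has 5 nodes {Q, V, X, H, M}, right has 4 {L, C, T, N}.
  Root M: left subtree has 4 nodes {Q, V, X, H}, right has 0 { }.
    Root H: left subtree has 3 nodes {Q, V, X}, right has 0 { }.
      Root V: left subtree has 1 node {Q}, right has 1 {X}.
  Root T: left subtree has 2 nodes {L, C}, right has 1 {N}.
    Root C: left subtree has 1 node {L}, right has 0 { }.

Q X V H M L C N T W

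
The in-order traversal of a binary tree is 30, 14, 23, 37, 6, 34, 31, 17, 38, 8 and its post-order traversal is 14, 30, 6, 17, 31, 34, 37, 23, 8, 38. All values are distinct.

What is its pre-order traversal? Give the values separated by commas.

The last element of post-order is the root; it splits in-order into left and right subtrees.
Root 38: left subtree has 8 nodes {30, 14, 23, 37, 6, 34, 31, 17}, right has 1 {8}.
  Root 23: left subtree has 2 nodes {30, 14}, right has 5 {37, 6, 34, 31, 17}.
    Root 30: left subtree has 0 nodes { }, right has 1 {14}.
    Root 37: left subtree has 0 nodes { }, right has 4 {6, 34, 31, 17}.
      Root 34: left subtree has 1 node {6}, right has 2 {31, 17}.
        Root 31: left subtree has 0 nodes { }, right has 1 {17}.

38, 23, 30, 14, 37, 34, 6, 31, 17, 8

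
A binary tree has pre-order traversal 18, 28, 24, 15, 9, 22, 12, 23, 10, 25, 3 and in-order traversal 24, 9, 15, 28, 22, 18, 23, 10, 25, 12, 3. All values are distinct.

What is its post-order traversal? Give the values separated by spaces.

The first element of pre-order is the root; it splits in-order into left and right subtrees.
Root 18: left subtree has 5 nodes {24, 9, 15, 28, 22}, right has 5 {23, 10, 25, 12, 3}.
  Root 28: left subtree has 3 nodes {24, 9, 15}, right has 1 {22}.
    Root 24: left subtree has 0 nodes { }, right has 2 {9, 15}.
      Root 15: left subtree has 1 node {9}, right has 0 { }.
  Root 12: left subtree has 3 nodes {23, 10, 25}, right has 1 {3}.
    Root 23: left subtree has 0 nodes { }, right has 2 {10, 25}.
      Root 10: left subtree has 0 nodes { }, right has 1 {25}.

9 15 24 22 28 25 10 23 3 12 18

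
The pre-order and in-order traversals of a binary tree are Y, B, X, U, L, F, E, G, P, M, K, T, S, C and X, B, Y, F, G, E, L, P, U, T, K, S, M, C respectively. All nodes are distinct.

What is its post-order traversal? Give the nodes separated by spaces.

The first element of pre-order is the root; it splits in-order into left and right subtrees.
Root Y: left subtree has 2 nodes {X, B}, right has 11 {F, G, E, L, P, U, T, K, S, M, C}.
  Root B: left subtree has 1 node {X}, right has 0 { }.
  Root U: left subtree has 5 nodes {F, G, E, L, P}, right has 5 {T, K, S, M, C}.
    Root L: left subtree has 3 nodes {F, G, E}, right has 1 {P}.
      Root F: left subtree has 0 nodes { }, right has 2 {G, E}.
        Root E: left subtree has 1 node {G}, right has 0 { }.
    Root M: left subtree has 3 nodes {T, K, S}, right has 1 {C}.
      Root K: left subtree has 1 node {T}, right has 1 {S}.

X B G E F P L T S K C M U Y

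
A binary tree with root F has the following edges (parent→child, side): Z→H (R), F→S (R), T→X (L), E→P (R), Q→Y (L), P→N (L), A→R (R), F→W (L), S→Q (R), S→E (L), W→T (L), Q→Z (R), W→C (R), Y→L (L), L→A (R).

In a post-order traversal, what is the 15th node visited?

Post-order visits the left subtree, then the right subtree, then the node.
At F: go left to W.
  At W: go left to T.
    At T: go left to X.
      X is a leaf — visit X.
    At T: no right child.
    Visit T.
  At W: go right to C.
    C is a leaf — visit C.
  Visit W.
At F: go right to S.
  At S: go left to E.
    At E: no left child.
    At E: go right to P.
      At P: go left to N.
        N is a leaf — visit N.
      At P: no right child.
      Visit P.
    Visit E.
  At S: go right to Q.
    At Q: go left to Y.
      At Y: go left to L.
        At L: no left child.
        At L: go right to A.
          At A: no left child.
          At A: go right to R.
            R is a leaf — visit R.
          Visit A.
        Visit L.
      At Y: no right child.
      Visit Y.
    At Q: go right to Z.
      At Z: no left child.
      At Z: go right to H.
        H is a leaf — visit H.
      Visit Z.
    Visit Q.
  Visit S.
Visit F.
Full post-order sequence: X, T, C, W, N, P, E, R, A, L, Y, H, Z, Q, S, F.

S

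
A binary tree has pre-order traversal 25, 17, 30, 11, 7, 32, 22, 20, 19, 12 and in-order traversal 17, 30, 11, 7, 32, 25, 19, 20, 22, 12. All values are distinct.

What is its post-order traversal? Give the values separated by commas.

32, 7, 11, 30, 17, 19, 20, 12, 22, 25

The first element of pre-order is the root; it splits in-order into left and right subtrees.
Root 25: left subtree has 5 nodes {17, 30, 11, 7, 32}, right has 4 {19, 20, 22, 12}.
  Root 17: left subtree has 0 nodes { }, right has 4 {30, 11, 7, 32}.
    Root 30: left subtree has 0 nodes { }, right has 3 {11, 7, 32}.
      Root 11: left subtree has 0 nodes { }, right has 2 {7, 32}.
        Root 7: left subtree has 0 nodes { }, right has 1 {32}.
  Root 22: left subtree has 2 nodes {19, 20}, right has 1 {12}.
    Root 20: left subtree has 1 node {19}, right has 0 { }.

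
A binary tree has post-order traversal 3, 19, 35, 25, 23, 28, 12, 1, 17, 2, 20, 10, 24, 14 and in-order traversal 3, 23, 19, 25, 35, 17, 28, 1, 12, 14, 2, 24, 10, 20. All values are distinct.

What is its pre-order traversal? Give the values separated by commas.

The last element of post-order is the root; it splits in-order into left and right subtrees.
Root 14: left subtree has 9 nodes {3, 23, 19, 25, 35, 17, 28, 1, 12}, right has 4 {2, 24, 10, 20}.
  Root 17: left subtree has 5 nodes {3, 23, 19, 25, 35}, right has 3 {28, 1, 12}.
    Root 23: left subtree has 1 node {3}, right has 3 {19, 25, 35}.
      Root 25: left subtree has 1 node {19}, right has 1 {35}.
    Root 1: left subtree has 1 node {28}, right has 1 {12}.
  Root 24: left subtree has 1 node {2}, right has 2 {10, 20}.
    Root 10: left subtree has 0 nodes { }, right has 1 {20}.

14, 17, 23, 3, 25, 19, 35, 1, 28, 12, 24, 2, 10, 20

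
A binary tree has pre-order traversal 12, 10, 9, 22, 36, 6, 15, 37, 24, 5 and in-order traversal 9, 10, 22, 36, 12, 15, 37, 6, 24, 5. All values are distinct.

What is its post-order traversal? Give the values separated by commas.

9, 36, 22, 10, 37, 15, 5, 24, 6, 12

The first element of pre-order is the root; it splits in-order into left and right subtrees.
Root 12: left subtree has 4 nodes {9, 10, 22, 36}, right has 5 {15, 37, 6, 24, 5}.
  Root 10: left subtree has 1 node {9}, right has 2 {22, 36}.
    Root 22: left subtree has 0 nodes { }, right has 1 {36}.
  Root 6: left subtree has 2 nodes {15, 37}, right has 2 {24, 5}.
    Root 15: left subtree has 0 nodes { }, right has 1 {37}.
    Root 24: left subtree has 0 nodes { }, right has 1 {5}.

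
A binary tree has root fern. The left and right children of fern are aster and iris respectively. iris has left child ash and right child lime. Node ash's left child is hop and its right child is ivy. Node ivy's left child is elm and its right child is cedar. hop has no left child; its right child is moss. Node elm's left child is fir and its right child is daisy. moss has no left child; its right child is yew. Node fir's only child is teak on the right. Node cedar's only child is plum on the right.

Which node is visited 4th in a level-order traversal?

Level-order visits nodes level by level from the root, left to right within each level.
Level 0: fern
Level 1: aster, iris
Level 2: ash, lime
Level 3: hop, ivy
Level 4: moss, elm, cedar
Level 5: yew, fir, daisy, plum
Level 6: teak
Full level-order sequence: fern, aster, iris, ash, lime, hop, ivy, moss, elm, cedar, yew, fir, daisy, plum, teak.

ash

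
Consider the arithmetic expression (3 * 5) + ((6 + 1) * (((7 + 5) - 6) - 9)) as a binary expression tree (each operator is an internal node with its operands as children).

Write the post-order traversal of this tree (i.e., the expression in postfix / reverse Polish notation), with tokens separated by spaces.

3 5 * 6 1 + 7 5 + 6 - 9 - * +

Post-order on an expression tree gives postfix notation: for each operator, emit left operand, right operand, then the operator.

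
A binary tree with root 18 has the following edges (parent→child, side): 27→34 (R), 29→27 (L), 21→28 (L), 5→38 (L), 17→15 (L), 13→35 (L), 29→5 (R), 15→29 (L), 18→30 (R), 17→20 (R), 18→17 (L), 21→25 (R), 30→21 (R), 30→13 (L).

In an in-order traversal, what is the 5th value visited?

5

In-order visits the left subtree, then the node, then the right subtree.
At 18: go left to 17.
  At 17: go left to 15.
    At 15: go left to 29.
      At 29: go left to 27.
        At 27: no left child.
        Visit 27.
        At 27: go right to 34.
          34 is a leaf — visit 34.
      Visit 29.
      At 29: go right to 5.
        At 5: go left to 38.
          38 is a leaf — visit 38.
        Visit 5.
        At 5: no right child.
    Visit 15.
    At 15: no right child.
  Visit 17.
  At 17: go right to 20.
    20 is a leaf — visit 20.
Visit 18.
At 18: go right to 30.
  At 30: go left to 13.
    At 13: go left to 35.
      35 is a leaf — visit 35.
    Visit 13.
    At 13: no right child.
  Visit 30.
  At 30: go right to 21.
    At 21: go left to 28.
      28 is a leaf — visit 28.
    Visit 21.
    At 21: go right to 25.
      25 is a leaf — visit 25.
Full in-order sequence: 27, 34, 29, 38, 5, 15, 17, 20, 18, 35, 13, 30, 28, 21, 25.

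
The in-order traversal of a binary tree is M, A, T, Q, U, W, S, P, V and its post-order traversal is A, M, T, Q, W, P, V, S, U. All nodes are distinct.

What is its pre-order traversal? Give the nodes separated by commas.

U, Q, T, M, A, S, W, V, P

The last element of post-order is the root; it splits in-order into left and right subtrees.
Root U: left subtree has 4 nodes {M, A, T, Q}, right has 4 {W, S, P, V}.
  Root Q: left subtree has 3 nodes {M, A, T}, right has 0 { }.
    Root T: left subtree has 2 nodes {M, A}, right has 0 { }.
      Root M: left subtree has 0 nodes { }, right has 1 {A}.
  Root S: left subtree has 1 node {W}, right has 2 {P, V}.
    Root V: left subtree has 1 node {P}, right has 0 { }.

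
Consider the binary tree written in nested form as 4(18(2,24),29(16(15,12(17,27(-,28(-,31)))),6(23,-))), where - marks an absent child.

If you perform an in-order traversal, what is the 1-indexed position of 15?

5

In-order visits the left subtree, then the node, then the right subtree.
At 4: go left to 18.
  At 18: go left to 2.
    2 is a leaf — visit 2.
  Visit 18.
  At 18: go right to 24.
    24 is a leaf — visit 24.
Visit 4.
At 4: go right to 29.
  At 29: go left to 16.
    At 16: go left to 15.
      15 is a leaf — visit 15.
    Visit 16.
    At 16: go right to 12.
      At 12: go left to 17.
        17 is a leaf — visit 17.
      Visit 12.
      At 12: go right to 27.
        At 27: no left child.
        Visit 27.
        At 27: go right to 28.
          At 28: no left child.
          Visit 28.
          At 28: go right to 31.
            31 is a leaf — visit 31.
  Visit 29.
  At 29: go right to 6.
    At 6: go left to 23.
      23 is a leaf — visit 23.
    Visit 6.
    At 6: no right child.
Full in-order sequence: 2, 18, 24, 4, 15, 16, 17, 12, 27, 28, 31, 29, 23, 6.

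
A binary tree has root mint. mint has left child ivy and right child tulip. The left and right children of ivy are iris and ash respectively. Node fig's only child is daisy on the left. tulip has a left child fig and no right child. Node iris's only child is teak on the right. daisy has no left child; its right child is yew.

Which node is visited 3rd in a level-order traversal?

tulip

Level-order visits nodes level by level from the root, left to right within each level.
Level 0: mint
Level 1: ivy, tulip
Level 2: iris, ash, fig
Level 3: teak, daisy
Level 4: yew
Full level-order sequence: mint, ivy, tulip, iris, ash, fig, teak, daisy, yew.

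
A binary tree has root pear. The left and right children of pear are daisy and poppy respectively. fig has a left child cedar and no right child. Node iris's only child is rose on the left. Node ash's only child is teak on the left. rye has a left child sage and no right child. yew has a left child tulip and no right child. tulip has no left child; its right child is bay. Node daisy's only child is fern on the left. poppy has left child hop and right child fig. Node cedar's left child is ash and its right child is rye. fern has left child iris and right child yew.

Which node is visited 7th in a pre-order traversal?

Pre-order visits the node, then its left subtree, then its right subtree.
Visit pear.
At pear: go left to daisy.
  Visit daisy.
  At daisy: go left to fern.
    Visit fern.
    At fern: go left to iris.
      Visit iris.
      At iris: go left to rose.
        rose is a leaf — visit rose.
      At iris: no right child.
    At fern: go right to yew.
      Visit yew.
      At yew: go left to tulip.
        Visit tulip.
        At tulip: no left child.
        At tulip: go right to bay.
          bay is a leaf — visit bay.
      At yew: no right child.
  At daisy: no right child.
At pear: go right to poppy.
  Visit poppy.
  At poppy: go left to hop.
    hop is a leaf — visit hop.
  At poppy: go right to fig.
    Visit fig.
    At fig: go left to cedar.
      Visit cedar.
      At cedar: go left to ash.
        Visit ash.
        At ash: go left to teak.
          teak is a leaf — visit teak.
        At ash: no right child.
      At cedar: go right to rye.
        Visit rye.
        At rye: go left to sage.
          sage is a leaf — visit sage.
        At rye: no right child.
    At fig: no right child.
Full pre-order sequence: pear, daisy, fern, iris, rose, yew, tulip, bay, poppy, hop, fig, cedar, ash, teak, rye, sage.

tulip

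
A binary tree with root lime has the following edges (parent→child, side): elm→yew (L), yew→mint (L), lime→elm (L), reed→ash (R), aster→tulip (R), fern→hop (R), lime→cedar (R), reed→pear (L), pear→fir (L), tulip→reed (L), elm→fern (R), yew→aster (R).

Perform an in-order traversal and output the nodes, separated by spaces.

In-order visits the left subtree, then the node, then the right subtree.
At lime: go left to elm.
  At elm: go left to yew.
    At yew: go left to mint.
      mint is a leaf — visit mint.
    Visit yew.
    At yew: go right to aster.
      At aster: no left child.
      Visit aster.
      At aster: go right to tulip.
        At tulip: go left to reed.
          At reed: go left to pear.
            At pear: go left to fir.
              fir is a leaf — visit fir.
            Visit pear.
            At pear: no right child.
          Visit reed.
          At reed: go right to ash.
            ash is a leaf — visit ash.
        Visit tulip.
        At tulip: no right child.
  Visit elm.
  At elm: go right to fern.
    At fern: no left child.
    Visit fern.
    At fern: go right to hop.
      hop is a leaf — visit hop.
Visit lime.
At lime: go right to cedar.
  cedar is a leaf — visit cedar.

mint yew aster fir pear reed ash tulip elm fern hop lime cedar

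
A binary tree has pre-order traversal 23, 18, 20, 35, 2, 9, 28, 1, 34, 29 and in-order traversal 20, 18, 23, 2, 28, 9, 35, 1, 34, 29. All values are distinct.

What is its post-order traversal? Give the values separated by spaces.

20 18 28 9 2 29 34 1 35 23

The first element of pre-order is the root; it splits in-order into left and right subtrees.
Root 23: left subtree has 2 nodes {20, 18}, right has 7 {2, 28, 9, 35, 1, 34, 29}.
  Root 18: left subtree has 1 node {20}, right has 0 { }.
  Root 35: left subtree has 3 nodes {2, 28, 9}, right has 3 {1, 34, 29}.
    Root 2: left subtree has 0 nodes { }, right has 2 {28, 9}.
      Root 9: left subtree has 1 node {28}, right has 0 { }.
    Root 1: left subtree has 0 nodes { }, right has 2 {34, 29}.
      Root 34: left subtree has 0 nodes { }, right has 1 {29}.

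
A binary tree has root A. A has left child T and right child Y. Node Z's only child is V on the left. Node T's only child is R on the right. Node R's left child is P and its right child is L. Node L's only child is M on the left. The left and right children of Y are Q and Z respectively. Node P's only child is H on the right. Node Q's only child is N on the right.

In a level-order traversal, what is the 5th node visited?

Q

Level-order visits nodes level by level from the root, left to right within each level.
Level 0: A
Level 1: T, Y
Level 2: R, Q, Z
Level 3: P, L, N, V
Level 4: H, M
Full level-order sequence: A, T, Y, R, Q, Z, P, L, N, V, H, M.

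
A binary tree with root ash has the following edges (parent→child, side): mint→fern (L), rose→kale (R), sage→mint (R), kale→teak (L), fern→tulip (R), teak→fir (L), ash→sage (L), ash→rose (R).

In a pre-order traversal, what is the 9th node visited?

fir

Pre-order visits the node, then its left subtree, then its right subtree.
Visit ash.
At ash: go left to sage.
  Visit sage.
  At sage: no left child.
  At sage: go right to mint.
    Visit mint.
    At mint: go left to fern.
      Visit fern.
      At fern: no left child.
      At fern: go right to tulip.
        tulip is a leaf — visit tulip.
    At mint: no right child.
At ash: go right to rose.
  Visit rose.
  At rose: no left child.
  At rose: go right to kale.
    Visit kale.
    At kale: go left to teak.
      Visit teak.
      At teak: go left to fir.
        fir is a leaf — visit fir.
      At teak: no right child.
    At kale: no right child.
Full pre-order sequence: ash, sage, mint, fern, tulip, rose, kale, teak, fir.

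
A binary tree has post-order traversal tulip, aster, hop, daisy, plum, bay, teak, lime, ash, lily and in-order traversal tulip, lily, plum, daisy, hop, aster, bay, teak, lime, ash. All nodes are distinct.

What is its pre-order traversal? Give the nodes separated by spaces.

The last element of post-order is the root; it splits in-order into left and right subtrees.
Root lily: left subtree has 1 node {tulip}, right has 8 {plum, daisy, hop, aster, bay, teak, lime, ash}.
  Root ash: left subtree has 7 nodes {plum, daisy, hop, aster, bay, teak, lime}, right has 0 { }.
    Root lime: left subtree has 6 nodes {plum, daisy, hop, aster, bay, teak}, right has 0 { }.
      Root teak: left subtree has 5 nodes {plum, daisy, hop, aster, bay}, right has 0 { }.
        Root bay: left subtree has 4 nodes {plum, daisy, hop, aster}, right has 0 { }.
          Root plum: left subtree has 0 nodes { }, right has 3 {daisy, hop, aster}.
            Root daisy: left subtree has 0 nodes { }, right has 2 {hop, aster}.
              Root hop: left subtree has 0 nodes { }, right has 1 {aster}.

lily tulip ash lime teak bay plum daisy hop aster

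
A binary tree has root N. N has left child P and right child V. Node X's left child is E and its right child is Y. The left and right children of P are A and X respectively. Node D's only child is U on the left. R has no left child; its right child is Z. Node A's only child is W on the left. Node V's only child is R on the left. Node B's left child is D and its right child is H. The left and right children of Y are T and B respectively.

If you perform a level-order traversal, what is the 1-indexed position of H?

14

Level-order visits nodes level by level from the root, left to right within each level.
Level 0: N
Level 1: P, V
Level 2: A, X, R
Level 3: W, E, Y, Z
Level 4: T, B
Level 5: D, H
Level 6: U
Full level-order sequence: N, P, V, A, X, R, W, E, Y, Z, T, B, D, H, U.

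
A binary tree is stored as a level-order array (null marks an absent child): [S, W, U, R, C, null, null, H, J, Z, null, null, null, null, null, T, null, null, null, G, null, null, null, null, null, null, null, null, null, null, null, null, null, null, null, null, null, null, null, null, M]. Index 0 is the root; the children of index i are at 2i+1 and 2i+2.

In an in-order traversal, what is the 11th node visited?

U

In-order visits the left subtree, then the node, then the right subtree.
At S: go left to W.
  At W: go left to R.
    At R: go left to H.
      At H: go left to T.
        T is a leaf — visit T.
      Visit H.
      At H: no right child.
    Visit R.
    At R: go right to J.
      J is a leaf — visit J.
  Visit W.
  At W: go right to C.
    At C: go left to Z.
      At Z: go left to G.
        At G: no left child.
        Visit G.
        At G: go right to M.
          M is a leaf — visit M.
      Visit Z.
      At Z: no right child.
    Visit C.
    At C: no right child.
Visit S.
At S: go right to U.
  U is a leaf — visit U.
Full in-order sequence: T, H, R, J, W, G, M, Z, C, S, U.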